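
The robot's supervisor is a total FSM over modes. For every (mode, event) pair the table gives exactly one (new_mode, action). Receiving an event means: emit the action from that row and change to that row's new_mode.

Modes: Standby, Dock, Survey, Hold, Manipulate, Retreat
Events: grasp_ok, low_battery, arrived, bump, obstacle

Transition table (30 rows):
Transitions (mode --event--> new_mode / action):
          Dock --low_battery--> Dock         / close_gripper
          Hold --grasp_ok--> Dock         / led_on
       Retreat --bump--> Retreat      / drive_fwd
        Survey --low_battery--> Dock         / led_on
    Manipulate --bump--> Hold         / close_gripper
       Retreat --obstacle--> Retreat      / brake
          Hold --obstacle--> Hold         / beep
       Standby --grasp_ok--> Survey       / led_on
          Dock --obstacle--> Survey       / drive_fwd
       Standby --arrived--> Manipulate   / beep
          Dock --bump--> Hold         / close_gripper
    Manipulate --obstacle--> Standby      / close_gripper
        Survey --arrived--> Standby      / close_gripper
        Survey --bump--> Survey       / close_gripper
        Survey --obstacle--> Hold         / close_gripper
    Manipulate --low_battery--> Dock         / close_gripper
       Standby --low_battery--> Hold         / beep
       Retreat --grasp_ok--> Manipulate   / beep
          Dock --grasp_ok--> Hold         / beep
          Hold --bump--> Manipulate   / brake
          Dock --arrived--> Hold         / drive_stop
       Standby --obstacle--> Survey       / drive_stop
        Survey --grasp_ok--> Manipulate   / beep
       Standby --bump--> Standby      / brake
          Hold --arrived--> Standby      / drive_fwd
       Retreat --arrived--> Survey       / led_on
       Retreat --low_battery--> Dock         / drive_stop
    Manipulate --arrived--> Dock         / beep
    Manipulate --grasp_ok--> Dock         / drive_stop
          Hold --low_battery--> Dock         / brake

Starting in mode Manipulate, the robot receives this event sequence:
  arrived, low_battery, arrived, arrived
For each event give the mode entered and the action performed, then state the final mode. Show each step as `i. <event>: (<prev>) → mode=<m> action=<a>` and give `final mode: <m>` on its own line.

1. arrived: (Manipulate) → mode=Dock action=beep
2. low_battery: (Dock) → mode=Dock action=close_gripper
3. arrived: (Dock) → mode=Hold action=drive_stop
4. arrived: (Hold) → mode=Standby action=drive_fwd

final mode: Standby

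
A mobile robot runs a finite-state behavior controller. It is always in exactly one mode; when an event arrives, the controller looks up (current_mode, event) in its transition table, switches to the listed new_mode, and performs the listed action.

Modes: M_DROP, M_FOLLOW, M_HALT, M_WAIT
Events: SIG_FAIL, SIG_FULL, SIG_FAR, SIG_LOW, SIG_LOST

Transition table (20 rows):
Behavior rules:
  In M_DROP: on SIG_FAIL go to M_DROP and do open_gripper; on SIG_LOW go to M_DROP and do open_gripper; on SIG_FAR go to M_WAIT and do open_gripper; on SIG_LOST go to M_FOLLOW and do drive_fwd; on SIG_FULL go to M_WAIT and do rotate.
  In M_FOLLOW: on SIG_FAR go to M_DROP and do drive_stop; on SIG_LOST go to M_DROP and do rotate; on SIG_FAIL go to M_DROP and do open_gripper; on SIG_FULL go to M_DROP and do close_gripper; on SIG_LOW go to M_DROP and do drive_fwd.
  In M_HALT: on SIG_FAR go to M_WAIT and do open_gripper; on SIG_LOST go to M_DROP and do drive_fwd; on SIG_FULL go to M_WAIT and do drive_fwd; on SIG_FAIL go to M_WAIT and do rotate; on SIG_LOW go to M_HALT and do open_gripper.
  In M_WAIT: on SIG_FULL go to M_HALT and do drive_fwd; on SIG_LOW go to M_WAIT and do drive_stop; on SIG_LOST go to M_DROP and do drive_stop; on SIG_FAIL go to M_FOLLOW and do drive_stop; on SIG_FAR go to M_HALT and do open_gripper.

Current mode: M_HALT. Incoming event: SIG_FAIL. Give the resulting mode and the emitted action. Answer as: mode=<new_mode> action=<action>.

mode=M_WAIT action=rotate

current mode = M_HALT; filter table to that mode:
  (M_HALT, SIG_FAR) → (M_WAIT, open_gripper)
  (M_HALT, SIG_LOST) → (M_DROP, drive_fwd)
  (M_HALT, SIG_FULL) → (M_WAIT, drive_fwd)
  (M_HALT, SIG_FAIL) → (M_WAIT, rotate)  ← event matches
  (M_HALT, SIG_LOW) → (M_HALT, open_gripper)
event = SIG_FAIL selects (M_WAIT, rotate)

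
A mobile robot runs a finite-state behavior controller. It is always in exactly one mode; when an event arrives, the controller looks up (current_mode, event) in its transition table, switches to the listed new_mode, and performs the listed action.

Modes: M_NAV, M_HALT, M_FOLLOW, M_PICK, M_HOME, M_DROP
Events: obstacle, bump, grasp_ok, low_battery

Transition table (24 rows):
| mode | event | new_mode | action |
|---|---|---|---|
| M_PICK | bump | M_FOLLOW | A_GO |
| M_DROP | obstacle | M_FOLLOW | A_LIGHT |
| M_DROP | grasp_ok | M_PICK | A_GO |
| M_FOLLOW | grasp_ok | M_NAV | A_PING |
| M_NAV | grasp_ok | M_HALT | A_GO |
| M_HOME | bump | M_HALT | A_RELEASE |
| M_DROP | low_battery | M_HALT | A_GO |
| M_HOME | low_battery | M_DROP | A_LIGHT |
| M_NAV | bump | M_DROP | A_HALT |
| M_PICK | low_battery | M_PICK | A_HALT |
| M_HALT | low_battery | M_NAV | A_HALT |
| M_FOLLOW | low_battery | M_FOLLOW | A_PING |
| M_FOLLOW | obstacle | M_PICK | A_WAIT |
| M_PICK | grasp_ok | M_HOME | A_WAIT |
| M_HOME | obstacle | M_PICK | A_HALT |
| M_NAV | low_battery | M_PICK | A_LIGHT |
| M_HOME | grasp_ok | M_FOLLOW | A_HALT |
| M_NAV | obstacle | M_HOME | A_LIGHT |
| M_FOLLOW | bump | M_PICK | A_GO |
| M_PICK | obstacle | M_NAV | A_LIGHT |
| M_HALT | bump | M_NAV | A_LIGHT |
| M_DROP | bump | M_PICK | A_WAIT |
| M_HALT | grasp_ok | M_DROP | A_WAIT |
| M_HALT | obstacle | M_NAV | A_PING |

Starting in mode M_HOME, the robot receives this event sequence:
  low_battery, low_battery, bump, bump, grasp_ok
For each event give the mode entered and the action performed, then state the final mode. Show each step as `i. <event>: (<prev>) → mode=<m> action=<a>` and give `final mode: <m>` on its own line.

1. low_battery: (M_HOME) → mode=M_DROP action=A_LIGHT
2. low_battery: (M_DROP) → mode=M_HALT action=A_GO
3. bump: (M_HALT) → mode=M_NAV action=A_LIGHT
4. bump: (M_NAV) → mode=M_DROP action=A_HALT
5. grasp_ok: (M_DROP) → mode=M_PICK action=A_GO

final mode: M_PICK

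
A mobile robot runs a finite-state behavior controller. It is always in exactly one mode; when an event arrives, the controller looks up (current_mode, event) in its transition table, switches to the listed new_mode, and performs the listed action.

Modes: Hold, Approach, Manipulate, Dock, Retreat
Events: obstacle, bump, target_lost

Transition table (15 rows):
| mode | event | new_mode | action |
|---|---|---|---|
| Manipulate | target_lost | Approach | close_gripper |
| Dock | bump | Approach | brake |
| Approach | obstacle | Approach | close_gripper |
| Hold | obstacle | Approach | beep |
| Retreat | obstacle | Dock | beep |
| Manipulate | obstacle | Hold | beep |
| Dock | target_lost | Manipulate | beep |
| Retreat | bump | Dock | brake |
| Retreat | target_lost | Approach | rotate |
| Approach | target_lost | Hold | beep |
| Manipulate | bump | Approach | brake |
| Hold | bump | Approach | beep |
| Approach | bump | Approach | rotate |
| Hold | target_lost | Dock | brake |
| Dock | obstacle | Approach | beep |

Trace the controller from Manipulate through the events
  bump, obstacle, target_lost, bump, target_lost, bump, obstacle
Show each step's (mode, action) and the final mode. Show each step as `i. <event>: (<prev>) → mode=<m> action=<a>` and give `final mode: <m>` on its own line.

final mode: Approach

1. bump: (Manipulate) → mode=Approach action=brake
2. obstacle: (Approach) → mode=Approach action=close_gripper
3. target_lost: (Approach) → mode=Hold action=beep
4. bump: (Hold) → mode=Approach action=beep
5. target_lost: (Approach) → mode=Hold action=beep
6. bump: (Hold) → mode=Approach action=beep
7. obstacle: (Approach) → mode=Approach action=close_gripper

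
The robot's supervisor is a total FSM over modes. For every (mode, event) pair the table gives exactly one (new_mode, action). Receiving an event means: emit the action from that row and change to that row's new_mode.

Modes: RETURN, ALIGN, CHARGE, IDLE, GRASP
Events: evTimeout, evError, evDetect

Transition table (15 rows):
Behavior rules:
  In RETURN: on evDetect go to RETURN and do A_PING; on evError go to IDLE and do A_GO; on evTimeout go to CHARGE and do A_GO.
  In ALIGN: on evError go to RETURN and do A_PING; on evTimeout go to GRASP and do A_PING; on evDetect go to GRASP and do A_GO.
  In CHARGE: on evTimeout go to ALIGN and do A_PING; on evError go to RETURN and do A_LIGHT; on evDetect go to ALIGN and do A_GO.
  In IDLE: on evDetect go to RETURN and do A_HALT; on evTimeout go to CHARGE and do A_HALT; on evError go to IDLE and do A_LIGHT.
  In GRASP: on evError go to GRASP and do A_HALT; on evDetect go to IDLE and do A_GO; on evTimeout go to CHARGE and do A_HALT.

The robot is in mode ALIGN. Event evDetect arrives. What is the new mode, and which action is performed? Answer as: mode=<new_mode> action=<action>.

current mode = ALIGN; filter table to that mode:
  (ALIGN, evError) → (RETURN, A_PING)
  (ALIGN, evTimeout) → (GRASP, A_PING)
  (ALIGN, evDetect) → (GRASP, A_GO)  ← event matches
event = evDetect selects (GRASP, A_GO)

mode=GRASP action=A_GO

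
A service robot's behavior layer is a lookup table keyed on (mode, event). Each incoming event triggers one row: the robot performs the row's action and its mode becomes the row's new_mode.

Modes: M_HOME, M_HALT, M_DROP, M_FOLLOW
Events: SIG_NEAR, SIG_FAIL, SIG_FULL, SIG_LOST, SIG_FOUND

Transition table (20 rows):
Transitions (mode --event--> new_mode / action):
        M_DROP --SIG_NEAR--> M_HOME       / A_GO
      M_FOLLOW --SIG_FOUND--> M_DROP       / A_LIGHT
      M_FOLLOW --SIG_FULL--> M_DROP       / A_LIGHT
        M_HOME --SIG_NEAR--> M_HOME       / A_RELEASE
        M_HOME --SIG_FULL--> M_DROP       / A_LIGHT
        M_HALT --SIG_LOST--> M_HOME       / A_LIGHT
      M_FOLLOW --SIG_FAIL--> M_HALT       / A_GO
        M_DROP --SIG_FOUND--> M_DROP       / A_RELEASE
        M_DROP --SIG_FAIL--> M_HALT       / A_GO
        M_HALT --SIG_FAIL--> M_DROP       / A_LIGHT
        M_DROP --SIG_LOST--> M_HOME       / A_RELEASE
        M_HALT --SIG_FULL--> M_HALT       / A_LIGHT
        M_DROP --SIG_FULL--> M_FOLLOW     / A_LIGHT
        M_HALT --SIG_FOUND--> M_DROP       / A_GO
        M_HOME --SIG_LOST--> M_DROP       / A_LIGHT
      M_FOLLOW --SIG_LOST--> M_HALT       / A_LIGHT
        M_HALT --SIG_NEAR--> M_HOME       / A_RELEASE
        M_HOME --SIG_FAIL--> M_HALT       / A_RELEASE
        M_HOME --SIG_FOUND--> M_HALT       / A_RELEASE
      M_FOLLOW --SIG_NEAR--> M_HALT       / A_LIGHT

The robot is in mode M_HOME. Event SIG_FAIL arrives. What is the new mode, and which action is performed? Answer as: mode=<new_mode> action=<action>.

mode=M_HALT action=A_RELEASE

current mode = M_HOME; filter table to that mode:
  (M_HOME, SIG_NEAR) → (M_HOME, A_RELEASE)
  (M_HOME, SIG_FULL) → (M_DROP, A_LIGHT)
  (M_HOME, SIG_LOST) → (M_DROP, A_LIGHT)
  (M_HOME, SIG_FAIL) → (M_HALT, A_RELEASE)  ← event matches
  (M_HOME, SIG_FOUND) → (M_HALT, A_RELEASE)
event = SIG_FAIL selects (M_HALT, A_RELEASE)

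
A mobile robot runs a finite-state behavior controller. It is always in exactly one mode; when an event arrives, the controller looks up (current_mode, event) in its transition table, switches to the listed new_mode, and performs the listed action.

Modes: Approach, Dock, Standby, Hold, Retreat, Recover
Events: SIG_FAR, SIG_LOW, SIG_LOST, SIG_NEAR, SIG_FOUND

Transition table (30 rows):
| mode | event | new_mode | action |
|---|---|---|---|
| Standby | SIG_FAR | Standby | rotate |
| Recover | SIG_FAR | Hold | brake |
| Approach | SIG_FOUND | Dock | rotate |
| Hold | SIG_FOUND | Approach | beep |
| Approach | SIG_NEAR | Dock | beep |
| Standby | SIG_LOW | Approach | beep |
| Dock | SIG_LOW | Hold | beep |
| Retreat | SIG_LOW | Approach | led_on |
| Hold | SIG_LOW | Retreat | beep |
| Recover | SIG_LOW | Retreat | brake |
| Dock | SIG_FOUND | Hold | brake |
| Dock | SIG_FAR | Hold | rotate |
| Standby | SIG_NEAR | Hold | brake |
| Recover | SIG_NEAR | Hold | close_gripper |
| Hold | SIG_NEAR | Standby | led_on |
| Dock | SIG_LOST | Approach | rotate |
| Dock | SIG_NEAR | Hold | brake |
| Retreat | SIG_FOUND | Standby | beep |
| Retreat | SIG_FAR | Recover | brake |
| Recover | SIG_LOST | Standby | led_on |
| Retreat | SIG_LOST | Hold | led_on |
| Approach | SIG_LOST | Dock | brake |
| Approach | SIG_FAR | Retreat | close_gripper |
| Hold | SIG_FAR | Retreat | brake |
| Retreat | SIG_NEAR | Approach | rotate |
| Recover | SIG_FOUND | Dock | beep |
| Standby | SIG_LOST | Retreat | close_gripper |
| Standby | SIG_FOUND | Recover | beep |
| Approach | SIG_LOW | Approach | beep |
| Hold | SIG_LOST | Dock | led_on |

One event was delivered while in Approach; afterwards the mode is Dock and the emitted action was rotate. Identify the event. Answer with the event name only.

SIG_FOUND

try SIG_FAR: (Approach, SIG_FAR) → (Retreat, close_gripper)
try SIG_LOW: (Approach, SIG_LOW) → (Approach, beep)
try SIG_LOST: (Approach, SIG_LOST) → (Dock, brake)
try SIG_NEAR: (Approach, SIG_NEAR) → (Dock, beep)
try SIG_FOUND: (Approach, SIG_FOUND) → (Dock, rotate)  ← matches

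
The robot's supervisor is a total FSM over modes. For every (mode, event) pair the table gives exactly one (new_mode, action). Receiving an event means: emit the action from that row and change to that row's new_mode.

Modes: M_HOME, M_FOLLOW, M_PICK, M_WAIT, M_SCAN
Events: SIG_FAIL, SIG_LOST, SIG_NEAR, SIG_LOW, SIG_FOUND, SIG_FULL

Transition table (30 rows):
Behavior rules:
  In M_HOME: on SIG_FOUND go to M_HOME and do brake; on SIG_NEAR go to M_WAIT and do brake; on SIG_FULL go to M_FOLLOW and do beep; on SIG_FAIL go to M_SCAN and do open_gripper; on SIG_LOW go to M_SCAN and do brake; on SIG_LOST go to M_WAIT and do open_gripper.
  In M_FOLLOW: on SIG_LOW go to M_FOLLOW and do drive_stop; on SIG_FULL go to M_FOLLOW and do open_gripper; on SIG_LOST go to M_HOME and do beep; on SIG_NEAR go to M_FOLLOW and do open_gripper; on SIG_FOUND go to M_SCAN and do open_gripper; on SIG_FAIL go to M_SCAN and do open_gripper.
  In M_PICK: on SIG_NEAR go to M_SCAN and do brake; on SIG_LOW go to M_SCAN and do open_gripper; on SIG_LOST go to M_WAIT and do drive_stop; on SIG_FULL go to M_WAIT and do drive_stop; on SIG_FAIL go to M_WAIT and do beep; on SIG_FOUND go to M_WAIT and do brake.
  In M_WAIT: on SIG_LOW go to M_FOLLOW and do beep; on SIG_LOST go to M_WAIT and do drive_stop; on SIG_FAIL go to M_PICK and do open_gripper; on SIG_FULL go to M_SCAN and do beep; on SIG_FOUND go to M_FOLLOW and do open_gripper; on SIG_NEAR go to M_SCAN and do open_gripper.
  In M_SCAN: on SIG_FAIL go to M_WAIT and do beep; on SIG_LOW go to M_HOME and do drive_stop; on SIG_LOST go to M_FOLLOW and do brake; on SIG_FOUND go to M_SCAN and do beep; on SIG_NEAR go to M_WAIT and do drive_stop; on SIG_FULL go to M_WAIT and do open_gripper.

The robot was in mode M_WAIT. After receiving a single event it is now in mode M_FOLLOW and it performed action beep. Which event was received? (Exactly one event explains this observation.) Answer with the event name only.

try SIG_FAIL: (M_WAIT, SIG_FAIL) → (M_PICK, open_gripper)
try SIG_LOST: (M_WAIT, SIG_LOST) → (M_WAIT, drive_stop)
try SIG_NEAR: (M_WAIT, SIG_NEAR) → (M_SCAN, open_gripper)
try SIG_LOW: (M_WAIT, SIG_LOW) → (M_FOLLOW, beep)  ← matches
try SIG_FOUND: (M_WAIT, SIG_FOUND) → (M_FOLLOW, open_gripper)
try SIG_FULL: (M_WAIT, SIG_FULL) → (M_SCAN, beep)

SIG_LOW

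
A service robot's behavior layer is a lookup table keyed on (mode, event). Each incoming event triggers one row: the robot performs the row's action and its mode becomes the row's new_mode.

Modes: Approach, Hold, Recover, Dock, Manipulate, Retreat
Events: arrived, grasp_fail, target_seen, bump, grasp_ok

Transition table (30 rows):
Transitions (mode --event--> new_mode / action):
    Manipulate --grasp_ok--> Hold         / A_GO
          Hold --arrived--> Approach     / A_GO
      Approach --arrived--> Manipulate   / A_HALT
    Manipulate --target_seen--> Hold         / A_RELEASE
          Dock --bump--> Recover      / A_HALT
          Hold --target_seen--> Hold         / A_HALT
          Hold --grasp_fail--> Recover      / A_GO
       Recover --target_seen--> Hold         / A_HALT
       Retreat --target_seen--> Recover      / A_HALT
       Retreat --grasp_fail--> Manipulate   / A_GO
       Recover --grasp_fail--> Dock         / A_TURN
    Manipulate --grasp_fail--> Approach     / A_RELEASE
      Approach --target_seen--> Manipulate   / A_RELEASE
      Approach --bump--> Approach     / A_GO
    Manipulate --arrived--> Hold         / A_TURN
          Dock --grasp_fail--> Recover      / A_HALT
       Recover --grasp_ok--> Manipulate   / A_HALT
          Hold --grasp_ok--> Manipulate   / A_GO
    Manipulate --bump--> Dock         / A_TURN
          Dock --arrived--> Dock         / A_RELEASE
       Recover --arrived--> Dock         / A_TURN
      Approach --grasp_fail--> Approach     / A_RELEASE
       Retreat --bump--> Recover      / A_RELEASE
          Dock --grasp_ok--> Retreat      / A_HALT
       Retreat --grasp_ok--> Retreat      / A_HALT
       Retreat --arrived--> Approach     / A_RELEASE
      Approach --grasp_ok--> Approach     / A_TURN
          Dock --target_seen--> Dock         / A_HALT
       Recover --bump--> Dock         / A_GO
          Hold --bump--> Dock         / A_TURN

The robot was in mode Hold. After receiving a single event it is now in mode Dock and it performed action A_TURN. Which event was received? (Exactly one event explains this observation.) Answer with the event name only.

bump

try arrived: (Hold, arrived) → (Approach, A_GO)
try grasp_fail: (Hold, grasp_fail) → (Recover, A_GO)
try target_seen: (Hold, target_seen) → (Hold, A_HALT)
try bump: (Hold, bump) → (Dock, A_TURN)  ← matches
try grasp_ok: (Hold, grasp_ok) → (Manipulate, A_GO)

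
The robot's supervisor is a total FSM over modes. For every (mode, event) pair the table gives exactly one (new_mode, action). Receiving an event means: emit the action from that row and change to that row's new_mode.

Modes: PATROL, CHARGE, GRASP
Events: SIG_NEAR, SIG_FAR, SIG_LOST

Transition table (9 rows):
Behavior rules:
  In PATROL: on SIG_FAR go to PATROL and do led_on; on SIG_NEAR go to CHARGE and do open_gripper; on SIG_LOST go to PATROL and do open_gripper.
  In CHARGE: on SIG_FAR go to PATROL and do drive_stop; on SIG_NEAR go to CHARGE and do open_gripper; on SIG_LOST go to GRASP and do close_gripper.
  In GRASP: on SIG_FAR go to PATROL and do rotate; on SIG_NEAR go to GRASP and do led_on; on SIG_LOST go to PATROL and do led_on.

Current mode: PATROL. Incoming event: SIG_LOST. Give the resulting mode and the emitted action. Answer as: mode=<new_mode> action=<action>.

mode=PATROL action=open_gripper

current mode = PATROL; filter table to that mode:
  (PATROL, SIG_FAR) → (PATROL, led_on)
  (PATROL, SIG_NEAR) → (CHARGE, open_gripper)
  (PATROL, SIG_LOST) → (PATROL, open_gripper)  ← event matches
event = SIG_LOST selects (PATROL, open_gripper)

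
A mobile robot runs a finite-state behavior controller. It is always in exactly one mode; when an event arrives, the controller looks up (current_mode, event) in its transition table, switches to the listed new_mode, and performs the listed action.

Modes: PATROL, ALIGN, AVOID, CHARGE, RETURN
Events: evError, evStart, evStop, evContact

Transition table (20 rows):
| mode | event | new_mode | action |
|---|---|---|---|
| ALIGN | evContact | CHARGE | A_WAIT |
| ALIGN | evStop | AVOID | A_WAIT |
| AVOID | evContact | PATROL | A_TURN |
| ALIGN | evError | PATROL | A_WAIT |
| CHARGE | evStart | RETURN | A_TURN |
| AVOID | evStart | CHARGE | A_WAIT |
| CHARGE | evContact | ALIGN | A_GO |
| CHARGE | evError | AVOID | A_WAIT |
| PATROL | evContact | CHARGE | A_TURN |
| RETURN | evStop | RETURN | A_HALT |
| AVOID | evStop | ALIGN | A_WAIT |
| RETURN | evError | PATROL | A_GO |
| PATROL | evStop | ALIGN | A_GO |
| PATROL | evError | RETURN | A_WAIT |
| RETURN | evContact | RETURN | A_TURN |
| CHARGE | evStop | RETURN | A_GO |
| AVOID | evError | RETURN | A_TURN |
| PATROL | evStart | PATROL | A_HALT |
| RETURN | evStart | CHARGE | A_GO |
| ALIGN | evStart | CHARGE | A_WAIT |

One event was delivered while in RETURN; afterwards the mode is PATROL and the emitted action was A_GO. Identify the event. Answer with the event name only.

evError

try evError: (RETURN, evError) → (PATROL, A_GO)  ← matches
try evStart: (RETURN, evStart) → (CHARGE, A_GO)
try evStop: (RETURN, evStop) → (RETURN, A_HALT)
try evContact: (RETURN, evContact) → (RETURN, A_TURN)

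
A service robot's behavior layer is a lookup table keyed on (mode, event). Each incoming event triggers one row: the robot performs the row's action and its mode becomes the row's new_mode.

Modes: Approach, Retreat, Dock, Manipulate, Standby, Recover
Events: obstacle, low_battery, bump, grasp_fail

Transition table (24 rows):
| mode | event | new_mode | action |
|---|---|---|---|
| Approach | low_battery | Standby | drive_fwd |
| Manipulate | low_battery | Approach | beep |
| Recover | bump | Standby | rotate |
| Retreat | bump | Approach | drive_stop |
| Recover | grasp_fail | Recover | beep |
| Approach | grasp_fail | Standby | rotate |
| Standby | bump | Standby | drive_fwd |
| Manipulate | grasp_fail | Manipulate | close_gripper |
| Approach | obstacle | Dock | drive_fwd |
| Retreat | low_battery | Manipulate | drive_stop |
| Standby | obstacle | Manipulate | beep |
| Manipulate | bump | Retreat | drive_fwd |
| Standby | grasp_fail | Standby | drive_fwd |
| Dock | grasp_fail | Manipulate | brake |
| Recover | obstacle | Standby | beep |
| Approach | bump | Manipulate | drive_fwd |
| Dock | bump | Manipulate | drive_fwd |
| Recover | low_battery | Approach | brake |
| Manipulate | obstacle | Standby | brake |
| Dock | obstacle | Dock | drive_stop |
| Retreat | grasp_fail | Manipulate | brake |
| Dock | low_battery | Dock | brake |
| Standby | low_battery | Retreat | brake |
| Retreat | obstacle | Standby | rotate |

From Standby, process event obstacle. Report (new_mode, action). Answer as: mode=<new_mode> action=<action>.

current mode = Standby; filter table to that mode:
  (Standby, bump) → (Standby, drive_fwd)
  (Standby, obstacle) → (Manipulate, beep)  ← event matches
  (Standby, grasp_fail) → (Standby, drive_fwd)
  (Standby, low_battery) → (Retreat, brake)
event = obstacle selects (Manipulate, beep)

mode=Manipulate action=beep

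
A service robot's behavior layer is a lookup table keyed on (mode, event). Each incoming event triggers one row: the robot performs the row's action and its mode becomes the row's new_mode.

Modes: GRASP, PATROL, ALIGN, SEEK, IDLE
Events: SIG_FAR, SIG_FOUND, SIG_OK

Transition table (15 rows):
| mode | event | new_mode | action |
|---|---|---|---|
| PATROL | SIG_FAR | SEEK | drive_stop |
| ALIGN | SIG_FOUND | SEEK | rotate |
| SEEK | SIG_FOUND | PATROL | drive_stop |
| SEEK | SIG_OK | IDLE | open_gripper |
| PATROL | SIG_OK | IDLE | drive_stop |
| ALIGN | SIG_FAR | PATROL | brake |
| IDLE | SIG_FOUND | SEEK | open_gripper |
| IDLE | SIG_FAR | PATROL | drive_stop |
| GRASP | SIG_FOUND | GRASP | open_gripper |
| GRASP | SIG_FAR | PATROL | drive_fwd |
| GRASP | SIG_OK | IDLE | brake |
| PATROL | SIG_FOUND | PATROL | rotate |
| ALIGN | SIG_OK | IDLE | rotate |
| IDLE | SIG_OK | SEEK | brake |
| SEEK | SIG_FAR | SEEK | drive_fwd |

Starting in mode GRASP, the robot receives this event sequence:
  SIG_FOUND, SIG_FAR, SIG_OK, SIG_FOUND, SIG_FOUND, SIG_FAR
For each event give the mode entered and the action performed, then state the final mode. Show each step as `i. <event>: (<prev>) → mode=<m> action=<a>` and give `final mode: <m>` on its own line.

final mode: SEEK

1. SIG_FOUND: (GRASP) → mode=GRASP action=open_gripper
2. SIG_FAR: (GRASP) → mode=PATROL action=drive_fwd
3. SIG_OK: (PATROL) → mode=IDLE action=drive_stop
4. SIG_FOUND: (IDLE) → mode=SEEK action=open_gripper
5. SIG_FOUND: (SEEK) → mode=PATROL action=drive_stop
6. SIG_FAR: (PATROL) → mode=SEEK action=drive_stop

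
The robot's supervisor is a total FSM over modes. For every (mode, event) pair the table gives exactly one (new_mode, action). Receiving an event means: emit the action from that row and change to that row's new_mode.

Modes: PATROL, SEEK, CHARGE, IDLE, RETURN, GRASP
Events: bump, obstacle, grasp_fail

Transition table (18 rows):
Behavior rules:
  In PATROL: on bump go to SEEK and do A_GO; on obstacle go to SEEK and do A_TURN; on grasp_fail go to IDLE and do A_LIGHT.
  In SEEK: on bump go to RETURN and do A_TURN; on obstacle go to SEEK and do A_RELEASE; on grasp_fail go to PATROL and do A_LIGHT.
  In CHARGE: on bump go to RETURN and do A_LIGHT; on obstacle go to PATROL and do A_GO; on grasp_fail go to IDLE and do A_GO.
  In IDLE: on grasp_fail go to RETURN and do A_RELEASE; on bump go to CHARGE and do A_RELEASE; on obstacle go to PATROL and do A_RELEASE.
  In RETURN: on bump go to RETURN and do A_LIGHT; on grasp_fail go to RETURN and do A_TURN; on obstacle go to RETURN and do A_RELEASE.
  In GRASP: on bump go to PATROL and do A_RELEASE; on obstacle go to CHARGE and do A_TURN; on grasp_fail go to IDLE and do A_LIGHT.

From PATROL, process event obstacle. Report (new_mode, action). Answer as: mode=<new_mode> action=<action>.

current mode = PATROL; filter table to that mode:
  (PATROL, bump) → (SEEK, A_GO)
  (PATROL, obstacle) → (SEEK, A_TURN)  ← event matches
  (PATROL, grasp_fail) → (IDLE, A_LIGHT)
event = obstacle selects (SEEK, A_TURN)

mode=SEEK action=A_TURN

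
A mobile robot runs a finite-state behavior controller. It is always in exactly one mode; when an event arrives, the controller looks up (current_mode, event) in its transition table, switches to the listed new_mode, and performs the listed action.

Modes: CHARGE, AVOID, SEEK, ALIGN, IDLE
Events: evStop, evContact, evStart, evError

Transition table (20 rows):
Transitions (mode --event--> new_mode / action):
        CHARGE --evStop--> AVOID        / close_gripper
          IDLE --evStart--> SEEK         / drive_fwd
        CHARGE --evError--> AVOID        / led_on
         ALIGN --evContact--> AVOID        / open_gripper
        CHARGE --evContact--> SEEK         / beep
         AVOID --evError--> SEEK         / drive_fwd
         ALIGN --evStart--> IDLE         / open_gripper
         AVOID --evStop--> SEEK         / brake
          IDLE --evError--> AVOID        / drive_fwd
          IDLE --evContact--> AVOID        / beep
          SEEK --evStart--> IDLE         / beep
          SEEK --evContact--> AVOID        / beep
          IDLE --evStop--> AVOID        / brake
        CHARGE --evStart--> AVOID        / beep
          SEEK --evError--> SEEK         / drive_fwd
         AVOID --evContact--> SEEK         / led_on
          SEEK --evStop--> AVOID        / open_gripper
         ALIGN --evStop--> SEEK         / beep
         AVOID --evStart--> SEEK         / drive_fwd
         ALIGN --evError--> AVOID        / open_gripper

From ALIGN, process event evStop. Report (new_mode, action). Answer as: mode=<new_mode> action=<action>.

mode=SEEK action=beep

current mode = ALIGN; filter table to that mode:
  (ALIGN, evContact) → (AVOID, open_gripper)
  (ALIGN, evStart) → (IDLE, open_gripper)
  (ALIGN, evStop) → (SEEK, beep)  ← event matches
  (ALIGN, evError) → (AVOID, open_gripper)
event = evStop selects (SEEK, beep)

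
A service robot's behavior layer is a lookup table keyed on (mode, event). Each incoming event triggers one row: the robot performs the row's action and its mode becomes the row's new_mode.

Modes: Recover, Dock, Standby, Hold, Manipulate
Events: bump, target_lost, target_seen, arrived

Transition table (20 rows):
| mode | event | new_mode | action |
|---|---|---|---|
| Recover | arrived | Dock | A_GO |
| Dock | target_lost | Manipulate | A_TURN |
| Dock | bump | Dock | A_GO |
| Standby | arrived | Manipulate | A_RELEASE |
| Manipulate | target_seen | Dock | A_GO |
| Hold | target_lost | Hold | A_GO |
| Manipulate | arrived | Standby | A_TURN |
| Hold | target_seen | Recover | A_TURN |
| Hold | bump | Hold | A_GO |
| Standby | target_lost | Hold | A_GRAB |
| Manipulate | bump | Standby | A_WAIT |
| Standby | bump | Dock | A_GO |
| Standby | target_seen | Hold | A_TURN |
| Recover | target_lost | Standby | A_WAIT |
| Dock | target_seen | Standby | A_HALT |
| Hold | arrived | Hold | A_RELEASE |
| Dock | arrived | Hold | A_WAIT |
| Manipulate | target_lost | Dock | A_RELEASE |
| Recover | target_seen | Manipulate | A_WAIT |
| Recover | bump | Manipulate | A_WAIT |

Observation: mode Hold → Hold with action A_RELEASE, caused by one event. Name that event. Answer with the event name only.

try bump: (Hold, bump) → (Hold, A_GO)
try target_lost: (Hold, target_lost) → (Hold, A_GO)
try target_seen: (Hold, target_seen) → (Recover, A_TURN)
try arrived: (Hold, arrived) → (Hold, A_RELEASE)  ← matches

arrived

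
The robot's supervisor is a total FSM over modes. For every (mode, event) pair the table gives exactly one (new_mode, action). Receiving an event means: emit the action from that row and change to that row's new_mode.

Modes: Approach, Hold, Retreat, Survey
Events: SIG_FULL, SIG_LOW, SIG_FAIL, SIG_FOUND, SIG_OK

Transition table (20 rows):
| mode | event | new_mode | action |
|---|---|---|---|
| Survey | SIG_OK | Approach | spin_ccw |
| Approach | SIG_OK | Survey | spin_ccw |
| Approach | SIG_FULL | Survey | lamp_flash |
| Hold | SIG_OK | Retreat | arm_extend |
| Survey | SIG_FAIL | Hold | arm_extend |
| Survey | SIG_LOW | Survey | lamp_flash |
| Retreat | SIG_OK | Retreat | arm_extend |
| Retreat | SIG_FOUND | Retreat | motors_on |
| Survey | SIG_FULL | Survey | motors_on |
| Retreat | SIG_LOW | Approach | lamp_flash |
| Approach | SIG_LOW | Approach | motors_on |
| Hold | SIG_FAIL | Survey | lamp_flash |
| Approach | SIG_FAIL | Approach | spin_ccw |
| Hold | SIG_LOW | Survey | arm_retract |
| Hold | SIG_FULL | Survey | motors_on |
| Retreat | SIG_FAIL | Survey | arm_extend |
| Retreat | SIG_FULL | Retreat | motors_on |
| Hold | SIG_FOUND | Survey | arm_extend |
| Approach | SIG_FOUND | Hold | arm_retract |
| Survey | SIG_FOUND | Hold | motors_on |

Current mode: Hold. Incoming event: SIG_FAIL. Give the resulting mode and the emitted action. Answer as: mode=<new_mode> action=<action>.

current mode = Hold; filter table to that mode:
  (Hold, SIG_OK) → (Retreat, arm_extend)
  (Hold, SIG_FAIL) → (Survey, lamp_flash)  ← event matches
  (Hold, SIG_LOW) → (Survey, arm_retract)
  (Hold, SIG_FULL) → (Survey, motors_on)
  (Hold, SIG_FOUND) → (Survey, arm_extend)
event = SIG_FAIL selects (Survey, lamp_flash)

mode=Survey action=lamp_flash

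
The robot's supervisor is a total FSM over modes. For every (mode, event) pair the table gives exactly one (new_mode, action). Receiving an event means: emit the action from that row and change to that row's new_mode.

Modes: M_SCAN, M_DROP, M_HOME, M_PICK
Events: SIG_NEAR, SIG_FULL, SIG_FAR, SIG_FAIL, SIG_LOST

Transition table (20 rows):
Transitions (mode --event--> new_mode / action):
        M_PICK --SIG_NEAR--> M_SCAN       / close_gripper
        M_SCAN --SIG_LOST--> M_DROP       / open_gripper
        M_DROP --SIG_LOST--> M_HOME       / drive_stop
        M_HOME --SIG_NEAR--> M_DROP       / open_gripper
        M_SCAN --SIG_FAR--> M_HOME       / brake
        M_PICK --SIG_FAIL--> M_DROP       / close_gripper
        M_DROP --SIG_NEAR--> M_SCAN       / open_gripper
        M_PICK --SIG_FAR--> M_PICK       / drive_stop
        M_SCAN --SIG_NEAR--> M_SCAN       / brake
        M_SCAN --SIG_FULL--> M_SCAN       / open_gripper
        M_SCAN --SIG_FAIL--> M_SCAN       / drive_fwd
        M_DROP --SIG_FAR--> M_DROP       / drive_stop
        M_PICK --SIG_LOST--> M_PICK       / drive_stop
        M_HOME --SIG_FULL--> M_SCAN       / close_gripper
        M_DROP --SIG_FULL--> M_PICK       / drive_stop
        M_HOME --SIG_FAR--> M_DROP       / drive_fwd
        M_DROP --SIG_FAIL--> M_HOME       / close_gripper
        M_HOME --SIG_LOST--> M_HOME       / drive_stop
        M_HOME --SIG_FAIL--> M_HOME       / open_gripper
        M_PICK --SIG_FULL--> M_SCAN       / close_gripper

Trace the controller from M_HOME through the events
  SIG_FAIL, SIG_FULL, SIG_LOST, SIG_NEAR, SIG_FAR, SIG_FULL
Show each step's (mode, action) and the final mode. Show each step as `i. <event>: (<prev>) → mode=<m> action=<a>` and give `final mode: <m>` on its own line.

final mode: M_SCAN

1. SIG_FAIL: (M_HOME) → mode=M_HOME action=open_gripper
2. SIG_FULL: (M_HOME) → mode=M_SCAN action=close_gripper
3. SIG_LOST: (M_SCAN) → mode=M_DROP action=open_gripper
4. SIG_NEAR: (M_DROP) → mode=M_SCAN action=open_gripper
5. SIG_FAR: (M_SCAN) → mode=M_HOME action=brake
6. SIG_FULL: (M_HOME) → mode=M_SCAN action=close_gripper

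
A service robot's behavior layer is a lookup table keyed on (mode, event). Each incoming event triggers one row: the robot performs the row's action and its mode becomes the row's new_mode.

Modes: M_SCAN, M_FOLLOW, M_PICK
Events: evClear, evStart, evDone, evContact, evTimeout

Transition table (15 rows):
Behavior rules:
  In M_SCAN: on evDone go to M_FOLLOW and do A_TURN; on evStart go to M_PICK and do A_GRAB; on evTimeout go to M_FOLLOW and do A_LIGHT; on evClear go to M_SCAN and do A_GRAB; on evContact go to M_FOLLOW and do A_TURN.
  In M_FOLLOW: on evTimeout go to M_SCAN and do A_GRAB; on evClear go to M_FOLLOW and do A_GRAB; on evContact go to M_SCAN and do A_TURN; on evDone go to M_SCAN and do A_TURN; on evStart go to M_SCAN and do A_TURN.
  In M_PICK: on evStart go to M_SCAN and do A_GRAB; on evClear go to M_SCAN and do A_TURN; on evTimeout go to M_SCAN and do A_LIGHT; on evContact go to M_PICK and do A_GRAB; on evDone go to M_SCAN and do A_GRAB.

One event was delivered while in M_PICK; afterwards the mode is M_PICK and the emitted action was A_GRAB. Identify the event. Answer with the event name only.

evContact

try evClear: (M_PICK, evClear) → (M_SCAN, A_TURN)
try evStart: (M_PICK, evStart) → (M_SCAN, A_GRAB)
try evDone: (M_PICK, evDone) → (M_SCAN, A_GRAB)
try evContact: (M_PICK, evContact) → (M_PICK, A_GRAB)  ← matches
try evTimeout: (M_PICK, evTimeout) → (M_SCAN, A_LIGHT)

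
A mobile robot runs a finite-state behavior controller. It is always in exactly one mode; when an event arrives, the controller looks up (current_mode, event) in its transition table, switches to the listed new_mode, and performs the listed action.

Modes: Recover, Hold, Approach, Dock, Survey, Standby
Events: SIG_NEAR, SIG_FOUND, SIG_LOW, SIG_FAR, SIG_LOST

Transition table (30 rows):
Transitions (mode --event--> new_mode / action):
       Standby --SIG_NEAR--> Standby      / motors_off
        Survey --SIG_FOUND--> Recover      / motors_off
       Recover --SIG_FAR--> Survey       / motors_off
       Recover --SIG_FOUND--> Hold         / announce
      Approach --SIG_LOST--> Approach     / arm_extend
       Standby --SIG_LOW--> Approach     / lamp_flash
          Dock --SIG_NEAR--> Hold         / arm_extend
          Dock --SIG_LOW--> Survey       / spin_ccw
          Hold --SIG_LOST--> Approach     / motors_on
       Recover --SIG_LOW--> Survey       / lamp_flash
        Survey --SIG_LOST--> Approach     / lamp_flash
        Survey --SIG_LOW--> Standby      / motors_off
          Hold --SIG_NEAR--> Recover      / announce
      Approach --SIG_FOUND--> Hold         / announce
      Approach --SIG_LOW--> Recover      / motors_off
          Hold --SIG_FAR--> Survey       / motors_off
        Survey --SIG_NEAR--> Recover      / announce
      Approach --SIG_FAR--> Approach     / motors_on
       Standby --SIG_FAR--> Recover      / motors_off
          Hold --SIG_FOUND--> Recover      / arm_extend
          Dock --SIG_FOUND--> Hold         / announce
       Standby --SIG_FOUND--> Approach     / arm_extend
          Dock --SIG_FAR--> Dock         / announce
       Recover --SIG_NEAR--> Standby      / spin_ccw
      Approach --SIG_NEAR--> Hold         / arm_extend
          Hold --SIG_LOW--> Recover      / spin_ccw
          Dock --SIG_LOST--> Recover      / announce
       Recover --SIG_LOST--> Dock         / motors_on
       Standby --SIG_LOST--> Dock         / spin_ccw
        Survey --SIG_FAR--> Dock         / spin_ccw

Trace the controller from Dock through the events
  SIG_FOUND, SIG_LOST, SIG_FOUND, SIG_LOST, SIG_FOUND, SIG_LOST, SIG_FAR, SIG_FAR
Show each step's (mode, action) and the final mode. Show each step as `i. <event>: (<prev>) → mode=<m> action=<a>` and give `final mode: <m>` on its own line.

1. SIG_FOUND: (Dock) → mode=Hold action=announce
2. SIG_LOST: (Hold) → mode=Approach action=motors_on
3. SIG_FOUND: (Approach) → mode=Hold action=announce
4. SIG_LOST: (Hold) → mode=Approach action=motors_on
5. SIG_FOUND: (Approach) → mode=Hold action=announce
6. SIG_LOST: (Hold) → mode=Approach action=motors_on
7. SIG_FAR: (Approach) → mode=Approach action=motors_on
8. SIG_FAR: (Approach) → mode=Approach action=motors_on

final mode: Approach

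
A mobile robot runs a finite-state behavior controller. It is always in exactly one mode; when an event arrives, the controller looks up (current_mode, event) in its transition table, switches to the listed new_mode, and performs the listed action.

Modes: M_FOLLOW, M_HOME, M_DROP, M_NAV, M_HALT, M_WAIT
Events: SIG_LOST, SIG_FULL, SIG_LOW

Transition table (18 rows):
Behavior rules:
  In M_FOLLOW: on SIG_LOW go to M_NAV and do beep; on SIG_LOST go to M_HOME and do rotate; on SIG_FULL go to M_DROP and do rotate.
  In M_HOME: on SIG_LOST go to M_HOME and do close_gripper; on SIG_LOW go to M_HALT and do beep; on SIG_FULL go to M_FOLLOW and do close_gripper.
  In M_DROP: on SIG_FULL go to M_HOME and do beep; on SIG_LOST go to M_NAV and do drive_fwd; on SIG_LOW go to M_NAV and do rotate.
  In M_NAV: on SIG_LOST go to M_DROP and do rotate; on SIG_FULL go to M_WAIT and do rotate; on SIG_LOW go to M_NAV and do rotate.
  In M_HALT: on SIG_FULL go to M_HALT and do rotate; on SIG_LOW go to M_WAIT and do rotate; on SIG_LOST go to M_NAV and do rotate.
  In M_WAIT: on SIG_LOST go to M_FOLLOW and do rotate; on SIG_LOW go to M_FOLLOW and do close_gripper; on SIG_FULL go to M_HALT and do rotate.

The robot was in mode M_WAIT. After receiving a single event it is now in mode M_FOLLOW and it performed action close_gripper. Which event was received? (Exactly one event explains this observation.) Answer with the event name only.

SIG_LOW

try SIG_LOST: (M_WAIT, SIG_LOST) → (M_FOLLOW, rotate)
try SIG_FULL: (M_WAIT, SIG_FULL) → (M_HALT, rotate)
try SIG_LOW: (M_WAIT, SIG_LOW) → (M_FOLLOW, close_gripper)  ← matches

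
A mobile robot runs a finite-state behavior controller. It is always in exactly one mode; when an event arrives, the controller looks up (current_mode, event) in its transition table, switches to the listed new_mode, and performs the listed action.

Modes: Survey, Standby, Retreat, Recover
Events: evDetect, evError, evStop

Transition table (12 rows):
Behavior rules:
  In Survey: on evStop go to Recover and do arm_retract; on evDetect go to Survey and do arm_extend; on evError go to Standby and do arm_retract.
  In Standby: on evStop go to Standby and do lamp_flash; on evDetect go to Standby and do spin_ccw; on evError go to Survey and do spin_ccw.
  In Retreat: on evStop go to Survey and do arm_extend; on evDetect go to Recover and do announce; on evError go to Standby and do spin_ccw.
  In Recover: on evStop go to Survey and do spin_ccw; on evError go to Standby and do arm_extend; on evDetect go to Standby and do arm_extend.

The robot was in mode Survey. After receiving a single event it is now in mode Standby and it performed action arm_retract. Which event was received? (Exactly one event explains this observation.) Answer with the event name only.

try evDetect: (Survey, evDetect) → (Survey, arm_extend)
try evError: (Survey, evError) → (Standby, arm_retract)  ← matches
try evStop: (Survey, evStop) → (Recover, arm_retract)

evError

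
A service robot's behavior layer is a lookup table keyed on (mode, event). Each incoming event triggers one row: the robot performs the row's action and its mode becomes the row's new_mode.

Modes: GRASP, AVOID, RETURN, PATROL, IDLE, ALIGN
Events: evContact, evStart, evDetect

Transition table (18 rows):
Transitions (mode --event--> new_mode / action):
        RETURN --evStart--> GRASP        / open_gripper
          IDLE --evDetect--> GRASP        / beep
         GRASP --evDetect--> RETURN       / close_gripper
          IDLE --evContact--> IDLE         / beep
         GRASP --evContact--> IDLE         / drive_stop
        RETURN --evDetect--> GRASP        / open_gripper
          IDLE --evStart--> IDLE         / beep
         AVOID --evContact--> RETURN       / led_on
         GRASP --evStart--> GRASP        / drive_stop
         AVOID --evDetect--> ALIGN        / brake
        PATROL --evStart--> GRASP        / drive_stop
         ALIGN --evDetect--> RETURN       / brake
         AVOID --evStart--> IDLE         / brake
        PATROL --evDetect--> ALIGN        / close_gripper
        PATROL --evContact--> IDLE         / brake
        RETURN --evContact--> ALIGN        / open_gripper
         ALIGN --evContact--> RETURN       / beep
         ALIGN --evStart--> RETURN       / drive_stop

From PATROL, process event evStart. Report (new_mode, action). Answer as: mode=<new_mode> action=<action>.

mode=GRASP action=drive_stop

current mode = PATROL; filter table to that mode:
  (PATROL, evStart) → (GRASP, drive_stop)  ← event matches
  (PATROL, evDetect) → (ALIGN, close_gripper)
  (PATROL, evContact) → (IDLE, brake)
event = evStart selects (GRASP, drive_stop)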